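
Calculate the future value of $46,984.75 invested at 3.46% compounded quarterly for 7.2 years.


Compound interest formula: A = P(1 + r/n)^(nt)
A = $46,984.75 × (1 + 0.0346/4)^(4 × 7.2)
Growth factor: (1 + 0.0346/4)^28.8 = 1.2815224
A = $46,984.75 × 1.2815224
A = $60,212.01

A = P(1 + r/n)^(nt) = $60,212.01


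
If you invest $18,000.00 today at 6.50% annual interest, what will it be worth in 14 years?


Future value formula: FV = PV × (1 + r)^t
FV = $18,000.00 × (1 + 0.065)^14
FV = $18,000.00 × 2.4148742
FV = $43,467.74

FV = PV × (1 + r)^t = $43,467.74


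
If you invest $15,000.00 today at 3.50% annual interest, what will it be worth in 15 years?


Future value formula: FV = PV × (1 + r)^t
FV = $15,000.00 × (1 + 0.035)^15
FV = $15,000.00 × 1.6753488
FV = $25,130.23

FV = PV × (1 + r)^t = $25,130.23


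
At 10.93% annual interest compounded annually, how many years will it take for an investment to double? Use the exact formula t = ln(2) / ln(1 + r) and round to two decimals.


Doubling condition: (1 + r)^t = 2
Take ln of both sides: t × ln(1 + r) = ln(2)
t = ln(2) / ln(1 + r)
t = 0.693147 / 0.103729
t = 6.68

t = ln(2) / ln(1 + r) = 6.68 years


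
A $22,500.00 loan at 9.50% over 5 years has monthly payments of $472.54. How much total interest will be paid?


Total paid over the life of the loan = PMT × n.
Total paid = $472.54 × 60 = $28,352.40
Total interest = total paid − principal = $28,352.40 − $22,500.00 = $5,852.40

Total interest = (PMT × n) - PV = $5,852.40


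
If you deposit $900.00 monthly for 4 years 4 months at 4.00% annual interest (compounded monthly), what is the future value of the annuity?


Future value of an ordinary annuity: FV = PMT × ((1 + r)^n − 1) / r
Monthly rate r = 0.04/12 ≈ 0.00333333, n = 52
FV = $900.00 × ((1 + 0.04/12)^52 − 1) / (0.04/12)
FV = $900.00 × 56.675912
FV = $51,008.32

FV = PMT × ((1+r)^n - 1)/r = $51,008.32


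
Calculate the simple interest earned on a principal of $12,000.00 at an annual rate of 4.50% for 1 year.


Simple interest formula: I = P × r × t
I = $12,000.00 × 0.045 × 1
I = $540.00

I = P × r × t = $540.00


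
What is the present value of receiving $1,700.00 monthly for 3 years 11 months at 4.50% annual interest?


Present value of an ordinary annuity: PV = PMT × (1 − (1 + r)^(−n)) / r
Monthly rate r = 0.045/12 = 0.00375, n = 47
PV = $1,700.00 × (1 − (1 + 0.045/12)^(−47)) / (0.045/12)
PV = $1,700.00 × 43.017393
PV = $73,129.57

PV = PMT × (1-(1+r)^(-n))/r = $73,129.57


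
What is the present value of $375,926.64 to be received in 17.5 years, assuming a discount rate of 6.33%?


Present value formula: PV = FV / (1 + r)^t
PV = $375,926.64 / (1 + 0.0633)^17.5
PV = $375,926.64 / 2.927364
PV = $128,418.14

PV = FV / (1 + r)^t = $128,418.14


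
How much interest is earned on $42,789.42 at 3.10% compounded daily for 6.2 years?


Compound interest earned = final amount − principal.
A = P(1 + r/n)^(nt) = $42,789.42 × (1 + 0.031/365)^(365 × 6.2) = $51,856.63
Interest = A − P = $51,856.63 − $42,789.42 = $9,067.21

Interest = A - P = $9,067.21


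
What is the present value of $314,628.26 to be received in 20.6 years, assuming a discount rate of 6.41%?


Present value formula: PV = FV / (1 + r)^t
PV = $314,628.26 / (1 + 0.0641)^20.6
PV = $314,628.26 / 3.5961544
PV = $87,490.20

PV = FV / (1 + r)^t = $87,490.20


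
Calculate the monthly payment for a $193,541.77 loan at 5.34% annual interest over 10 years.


Loan payment formula: PMT = PV × r / (1 − (1 + r)^(−n))
Monthly rate r = 0.0534/12 = 0.00445, n = 120 months
Denominator: 1 − (1 + 0.0534/12)^(−120) = 0.4130498
PMT = $193,541.77 × (0.0534/12) / 0.4130498
PMT = $2,085.13 per month

PMT = PV × r / (1-(1+r)^(-n)) = $2,085.13/month


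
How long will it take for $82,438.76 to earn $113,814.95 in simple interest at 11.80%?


Rearrange the simple interest formula for t:
I = P × r × t  ⇒  t = I / (P × r)
t = $113,814.95 / ($82,438.76 × 0.118)
t = 11.7

t = I/(P×r) = 11.7 years


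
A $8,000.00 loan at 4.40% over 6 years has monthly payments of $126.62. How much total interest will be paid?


Total paid over the life of the loan = PMT × n.
Total paid = $126.62 × 72 = $9,116.64
Total interest = total paid − principal = $9,116.64 − $8,000.00 = $1,116.64

Total interest = (PMT × n) - PV = $1,116.64


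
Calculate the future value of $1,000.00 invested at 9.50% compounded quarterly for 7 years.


Compound interest formula: A = P(1 + r/n)^(nt)
A = $1,000.00 × (1 + 0.095/4)^(4 × 7)
Growth factor: (1 + 0.095/4)^28 = 1.929433
A = $1,000.00 × 1.929433
A = $1,929.43

A = P(1 + r/n)^(nt) = $1,929.43


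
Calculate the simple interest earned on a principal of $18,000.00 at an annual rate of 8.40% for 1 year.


Simple interest formula: I = P × r × t
I = $18,000.00 × 0.084 × 1
I = $1,512.00

I = P × r × t = $1,512.00


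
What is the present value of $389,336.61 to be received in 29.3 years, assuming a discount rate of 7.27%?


Present value formula: PV = FV / (1 + r)^t
PV = $389,336.61 / (1 + 0.0727)^29.3
PV = $389,336.61 / 7.816523
PV = $49,809.44

PV = FV / (1 + r)^t = $49,809.44


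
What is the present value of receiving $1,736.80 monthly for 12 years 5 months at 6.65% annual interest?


Present value of an ordinary annuity: PV = PMT × (1 − (1 + r)^(−n)) / r
Monthly rate r = 0.0665/12 ≈ 0.00554167, n = 149
PV = $1,736.80 × (1 − (1 + 0.0665/12)^(−149)) / (0.0665/12)
PV = $1,736.80 × 101.246785
PV = $175,845.42

PV = PMT × (1-(1+r)^(-n))/r = $175,845.42


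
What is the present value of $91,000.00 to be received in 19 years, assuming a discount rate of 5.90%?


Present value formula: PV = FV / (1 + r)^t
PV = $91,000.00 / (1 + 0.059)^19
PV = $91,000.00 / 2.971825
PV = $30,620.91

PV = FV / (1 + r)^t = $30,620.91


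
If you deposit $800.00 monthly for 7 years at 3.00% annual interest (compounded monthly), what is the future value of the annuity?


Future value of an ordinary annuity: FV = PMT × ((1 + r)^n − 1) / r
Monthly rate r = 0.03/12 = 0.0025, n = 84
FV = $800.00 × ((1 + 0.03/12)^84 − 1) / (0.03/12)
FV = $800.00 × 93.341920
FV = $74,673.54

FV = PMT × ((1+r)^n - 1)/r = $74,673.54


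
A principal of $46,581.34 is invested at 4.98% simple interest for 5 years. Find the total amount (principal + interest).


Total amount formula: A = P(1 + rt) = P + P·r·t
Interest: I = P × r × t = $46,581.34 × 0.0498 × 5 = $11,598.75
A = P + I = $46,581.34 + $11,598.75 = $58,180.09

A = P + I = P(1 + rt) = $58,180.09


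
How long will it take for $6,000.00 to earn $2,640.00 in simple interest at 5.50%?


Rearrange the simple interest formula for t:
I = P × r × t  ⇒  t = I / (P × r)
t = $2,640.00 / ($6,000.00 × 0.055)
t = 8

t = I/(P×r) = 8 years


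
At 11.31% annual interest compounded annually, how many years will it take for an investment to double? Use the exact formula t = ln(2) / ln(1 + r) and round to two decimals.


Doubling condition: (1 + r)^t = 2
Take ln of both sides: t × ln(1 + r) = ln(2)
t = ln(2) / ln(1 + r)
t = 0.693147 / 0.107149
t = 6.47

t = ln(2) / ln(1 + r) = 6.47 years


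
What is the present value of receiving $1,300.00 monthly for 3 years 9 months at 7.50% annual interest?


Present value of an ordinary annuity: PV = PMT × (1 − (1 + r)^(−n)) / r
Monthly rate r = 0.075/12 = 0.00625, n = 45
PV = $1,300.00 × (1 − (1 + 0.075/12)^(−45)) / (0.075/12)
PV = $1,300.00 × 39.119908
PV = $50,855.88

PV = PMT × (1-(1+r)^(-n))/r = $50,855.88


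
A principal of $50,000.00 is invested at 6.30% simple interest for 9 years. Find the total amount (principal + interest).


Total amount formula: A = P(1 + rt) = P + P·r·t
Interest: I = P × r × t = $50,000.00 × 0.063 × 9 = $28,350.00
A = P + I = $50,000.00 + $28,350.00 = $78,350.00

A = P + I = P(1 + rt) = $78,350.00


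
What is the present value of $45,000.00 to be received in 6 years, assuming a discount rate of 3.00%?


Present value formula: PV = FV / (1 + r)^t
PV = $45,000.00 / (1 + 0.03)^6
PV = $45,000.00 / 1.1940523
PV = $37,686.79

PV = FV / (1 + r)^t = $37,686.79


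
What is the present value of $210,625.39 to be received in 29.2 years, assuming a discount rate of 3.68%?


Present value formula: PV = FV / (1 + r)^t
PV = $210,625.39 / (1 + 0.0368)^29.2
PV = $210,625.39 / 2.8727224
PV = $73,319.09

PV = FV / (1 + r)^t = $73,319.09


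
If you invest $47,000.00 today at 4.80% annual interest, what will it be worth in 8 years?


Future value formula: FV = PV × (1 + r)^t
FV = $47,000.00 × (1 + 0.048)^8
FV = $47,000.00 × 1.45509136
FV = $68,389.29

FV = PV × (1 + r)^t = $68,389.29


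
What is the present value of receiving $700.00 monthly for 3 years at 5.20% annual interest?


Present value of an ordinary annuity: PV = PMT × (1 − (1 + r)^(−n)) / r
Monthly rate r = 0.052/12 ≈ 0.00433333, n = 36
PV = $700.00 × (1 − (1 + 0.052/12)^(−36)) / (0.052/12)
PV = $700.00 × 33.265942
PV = $23,286.16

PV = PMT × (1-(1+r)^(-n))/r = $23,286.16


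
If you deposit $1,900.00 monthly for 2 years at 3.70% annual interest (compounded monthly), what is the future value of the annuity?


Future value of an ordinary annuity: FV = PMT × ((1 + r)^n − 1) / r
Monthly rate r = 0.037/12 ≈ 0.00308333, n = 24
FV = $1,900.00 × ((1 + 0.037/12)^24 − 1) / (0.037/12)
FV = $1,900.00 × 24.870557
FV = $47,254.06

FV = PMT × ((1+r)^n - 1)/r = $47,254.06


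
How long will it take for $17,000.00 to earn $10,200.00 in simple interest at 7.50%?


Rearrange the simple interest formula for t:
I = P × r × t  ⇒  t = I / (P × r)
t = $10,200.00 / ($17,000.00 × 0.075)
t = 8

t = I/(P×r) = 8 years


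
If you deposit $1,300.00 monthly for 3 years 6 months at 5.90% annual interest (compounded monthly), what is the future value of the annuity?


Future value of an ordinary annuity: FV = PMT × ((1 + r)^n − 1) / r
Monthly rate r = 0.059/12 ≈ 0.00491667, n = 42
FV = $1,300.00 × ((1 + 0.059/12)^42 − 1) / (0.059/12)
FV = $1,300.00 × 46.524579
FV = $60,481.95

FV = PMT × ((1+r)^n - 1)/r = $60,481.95


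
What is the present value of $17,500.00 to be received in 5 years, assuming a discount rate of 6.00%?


Present value formula: PV = FV / (1 + r)^t
PV = $17,500.00 / (1 + 0.06)^5
PV = $17,500.00 / 1.3382256
PV = $13,077.02

PV = FV / (1 + r)^t = $13,077.02


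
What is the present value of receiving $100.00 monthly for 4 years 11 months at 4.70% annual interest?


Present value of an ordinary annuity: PV = PMT × (1 − (1 + r)^(−n)) / r
Monthly rate r = 0.047/12 ≈ 0.00391667, n = 59
PV = $100.00 × (1 − (1 + 0.047/12)^(−59)) / (0.047/12)
PV = $100.00 × 52.587667
PV = $5,258.77

PV = PMT × (1-(1+r)^(-n))/r = $5,258.77


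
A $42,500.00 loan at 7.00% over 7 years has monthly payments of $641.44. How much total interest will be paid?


Total paid over the life of the loan = PMT × n.
Total paid = $641.44 × 84 = $53,880.96
Total interest = total paid − principal = $53,880.96 − $42,500.00 = $11,380.96

Total interest = (PMT × n) - PV = $11,380.96


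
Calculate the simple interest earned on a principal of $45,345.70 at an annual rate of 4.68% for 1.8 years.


Simple interest formula: I = P × r × t
I = $45,345.70 × 0.0468 × 1.8
I = $3,819.92

I = P × r × t = $3,819.92


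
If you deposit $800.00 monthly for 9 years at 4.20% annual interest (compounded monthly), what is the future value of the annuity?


Future value of an ordinary annuity: FV = PMT × ((1 + r)^n − 1) / r
Monthly rate r = 0.042/12 = 0.0035, n = 108
FV = $800.00 × ((1 + 0.042/12)^108 − 1) / (0.042/12)
FV = $800.00 × 130.971468
FV = $104,777.17

FV = PMT × ((1+r)^n - 1)/r = $104,777.17


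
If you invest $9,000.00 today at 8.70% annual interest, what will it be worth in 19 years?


Future value formula: FV = PV × (1 + r)^t
FV = $9,000.00 × (1 + 0.087)^19
FV = $9,000.00 × 4.879343
FV = $43,914.09

FV = PV × (1 + r)^t = $43,914.09


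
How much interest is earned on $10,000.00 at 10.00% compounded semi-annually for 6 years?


Compound interest earned = final amount − principal.
A = P(1 + r/n)^(nt) = $10,000.00 × (1 + 0.1/2)^(2 × 6) = $17,958.56
Interest = A − P = $17,958.56 − $10,000.00 = $7,958.56

Interest = A - P = $7,958.56


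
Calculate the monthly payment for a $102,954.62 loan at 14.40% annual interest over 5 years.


Loan payment formula: PMT = PV × r / (1 − (1 + r)^(−n))
Monthly rate r = 0.144/12 = 0.012, n = 60 months
Denominator: 1 − (1 + 0.144/12)^(−60) = 0.511157
PMT = $102,954.62 × (0.144/12) / 0.511157
PMT = $2,416.98 per month

PMT = PV × r / (1-(1+r)^(-n)) = $2,416.98/month


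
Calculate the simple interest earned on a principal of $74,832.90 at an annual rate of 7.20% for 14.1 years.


Simple interest formula: I = P × r × t
I = $74,832.90 × 0.072 × 14.1
I = $75,970.36

I = P × r × t = $75,970.36


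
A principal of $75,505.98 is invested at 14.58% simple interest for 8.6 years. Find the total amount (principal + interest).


Total amount formula: A = P(1 + rt) = P + P·r·t
Interest: I = P × r × t = $75,505.98 × 0.1458 × 8.6 = $94,675.44
A = P + I = $75,505.98 + $94,675.44 = $170,181.42

A = P + I = P(1 + rt) = $170,181.42


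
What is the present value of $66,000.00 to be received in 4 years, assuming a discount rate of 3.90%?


Present value formula: PV = FV / (1 + r)^t
PV = $66,000.00 / (1 + 0.039)^4
PV = $66,000.00 / 1.1653656
PV = $56,634.59

PV = FV / (1 + r)^t = $56,634.59


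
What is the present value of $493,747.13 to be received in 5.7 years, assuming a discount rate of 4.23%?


Present value formula: PV = FV / (1 + r)^t
PV = $493,747.13 / (1 + 0.0423)^5.7
PV = $493,747.13 / 1.26636414
PV = $389,893.49

PV = FV / (1 + r)^t = $389,893.49


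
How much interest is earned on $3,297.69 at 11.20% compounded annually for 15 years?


Compound interest earned = final amount − principal.
A = P(1 + r/n)^(nt) = $3,297.69 × (1 + 0.112/1)^(1 × 15) = $16,209.95
Interest = A − P = $16,209.95 − $3,297.69 = $12,912.26

Interest = A - P = $12,912.26


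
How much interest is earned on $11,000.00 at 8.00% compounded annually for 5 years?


Compound interest earned = final amount − principal.
A = P(1 + r/n)^(nt) = $11,000.00 × (1 + 0.08/1)^(1 × 5) = $16,162.61
Interest = A − P = $16,162.61 − $11,000.00 = $5,162.61

Interest = A - P = $5,162.61


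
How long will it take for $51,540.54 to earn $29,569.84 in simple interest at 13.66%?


Rearrange the simple interest formula for t:
I = P × r × t  ⇒  t = I / (P × r)
t = $29,569.84 / ($51,540.54 × 0.1366)
t = 4.2

t = I/(P×r) = 4.2 years


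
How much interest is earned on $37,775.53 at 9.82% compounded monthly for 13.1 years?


Compound interest earned = final amount − principal.
A = P(1 + r/n)^(nt) = $37,775.53 × (1 + 0.0982/12)^(12 × 13.1) = $136,026.06
Interest = A − P = $136,026.06 − $37,775.53 = $98,250.53

Interest = A - P = $98,250.53


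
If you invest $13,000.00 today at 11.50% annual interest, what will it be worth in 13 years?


Future value formula: FV = PV × (1 + r)^t
FV = $13,000.00 × (1 + 0.115)^13
FV = $13,000.00 × 4.116928
FV = $53,520.06

FV = PV × (1 + r)^t = $53,520.06


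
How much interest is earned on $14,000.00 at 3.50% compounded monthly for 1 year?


Compound interest earned = final amount − principal.
A = P(1 + r/n)^(nt) = $14,000.00 × (1 + 0.035/12)^(12 × 1) = $14,497.94
Interest = A − P = $14,497.94 − $14,000.00 = $497.94

Interest = A - P = $497.94


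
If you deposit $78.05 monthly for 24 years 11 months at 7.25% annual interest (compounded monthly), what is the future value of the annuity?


Future value of an ordinary annuity: FV = PMT × ((1 + r)^n − 1) / r
Monthly rate r = 0.0725/12 ≈ 0.00604167, n = 299
FV = $78.05 × ((1 + 0.0725/12)^299 − 1) / (0.0725/12)
FV = $78.05 × 836.828798
FV = $65,314.49

FV = PMT × ((1+r)^n - 1)/r = $65,314.49


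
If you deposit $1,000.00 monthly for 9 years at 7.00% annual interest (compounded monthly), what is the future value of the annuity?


Future value of an ordinary annuity: FV = PMT × ((1 + r)^n − 1) / r
Monthly rate r = 0.07/12 ≈ 0.00583333, n = 108
FV = $1,000.00 × ((1 + 0.07/12)^108 − 1) / (0.07/12)
FV = $1,000.00 × 149.858909
FV = $149,858.91

FV = PMT × ((1+r)^n - 1)/r = $149,858.91


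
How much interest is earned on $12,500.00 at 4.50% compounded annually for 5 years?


Compound interest earned = final amount − principal.
A = P(1 + r/n)^(nt) = $12,500.00 × (1 + 0.045/1)^(1 × 5) = $15,577.27
Interest = A − P = $15,577.27 − $12,500.00 = $3,077.27

Interest = A - P = $3,077.27


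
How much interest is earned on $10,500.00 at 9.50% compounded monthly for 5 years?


Compound interest earned = final amount − principal.
A = P(1 + r/n)^(nt) = $10,500.00 × (1 + 0.095/12)^(12 × 5) = $16,852.60
Interest = A − P = $16,852.60 − $10,500.00 = $6,352.60

Interest = A - P = $6,352.60


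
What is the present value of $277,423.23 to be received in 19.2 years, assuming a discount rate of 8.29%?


Present value formula: PV = FV / (1 + r)^t
PV = $277,423.23 / (1 + 0.0829)^19.2
PV = $277,423.23 / 4.614200
PV = $60,123.80

PV = FV / (1 + r)^t = $60,123.80


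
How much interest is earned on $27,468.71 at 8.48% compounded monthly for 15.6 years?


Compound interest earned = final amount − principal.
A = P(1 + r/n)^(nt) = $27,468.71 × (1 + 0.0848/12)^(12 × 15.6) = $102,644.88
Interest = A − P = $102,644.88 − $27,468.71 = $75,176.17

Interest = A - P = $75,176.17


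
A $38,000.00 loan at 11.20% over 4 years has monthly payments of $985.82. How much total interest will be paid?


Total paid over the life of the loan = PMT × n.
Total paid = $985.82 × 48 = $47,319.36
Total interest = total paid − principal = $47,319.36 − $38,000.00 = $9,319.36

Total interest = (PMT × n) - PV = $9,319.36


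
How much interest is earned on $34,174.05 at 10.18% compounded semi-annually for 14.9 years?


Compound interest earned = final amount − principal.
A = P(1 + r/n)^(nt) = $34,174.05 × (1 + 0.1018/2)^(2 × 14.9) = $150,046.52
Interest = A − P = $150,046.52 − $34,174.05 = $115,872.47

Interest = A - P = $115,872.47


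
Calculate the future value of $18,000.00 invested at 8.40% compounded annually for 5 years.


Compound interest formula: A = P(1 + r/n)^(nt)
A = $18,000.00 × (1 + 0.084/1)^(1 × 5)
Growth factor: (1 + 0.084/1)^5 = 1.496740
A = $18,000.00 × 1.496740
A = $26,941.32

A = P(1 + r/n)^(nt) = $26,941.32


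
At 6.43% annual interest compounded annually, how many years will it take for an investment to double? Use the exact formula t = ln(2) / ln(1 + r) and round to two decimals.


Doubling condition: (1 + r)^t = 2
Take ln of both sides: t × ln(1 + r) = ln(2)
t = ln(2) / ln(1 + r)
t = 0.693147 / 0.062317
t = 11.12

t = ln(2) / ln(1 + r) = 11.12 years


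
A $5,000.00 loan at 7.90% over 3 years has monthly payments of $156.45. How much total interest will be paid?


Total paid over the life of the loan = PMT × n.
Total paid = $156.45 × 36 = $5,632.20
Total interest = total paid − principal = $5,632.20 − $5,000.00 = $632.20

Total interest = (PMT × n) - PV = $632.20


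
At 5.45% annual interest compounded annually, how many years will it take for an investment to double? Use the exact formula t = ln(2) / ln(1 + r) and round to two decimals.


Doubling condition: (1 + r)^t = 2
Take ln of both sides: t × ln(1 + r) = ln(2)
t = ln(2) / ln(1 + r)
t = 0.693147 / 0.053067
t = 13.06

t = ln(2) / ln(1 + r) = 13.06 years


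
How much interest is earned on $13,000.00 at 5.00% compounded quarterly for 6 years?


Compound interest earned = final amount − principal.
A = P(1 + r/n)^(nt) = $13,000.00 × (1 + 0.05/4)^(4 × 6) = $17,515.56
Interest = A − P = $17,515.56 − $13,000.00 = $4,515.56

Interest = A - P = $4,515.56


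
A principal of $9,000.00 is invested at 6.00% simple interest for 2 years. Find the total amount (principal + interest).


Total amount formula: A = P(1 + rt) = P + P·r·t
Interest: I = P × r × t = $9,000.00 × 0.06 × 2 = $1,080.00
A = P + I = $9,000.00 + $1,080.00 = $10,080.00

A = P + I = P(1 + rt) = $10,080.00


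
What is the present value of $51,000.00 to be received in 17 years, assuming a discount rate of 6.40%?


Present value formula: PV = FV / (1 + r)^t
PV = $51,000.00 / (1 + 0.064)^17
PV = $51,000.00 / 2.870831
PV = $17,764.89

PV = FV / (1 + r)^t = $17,764.89


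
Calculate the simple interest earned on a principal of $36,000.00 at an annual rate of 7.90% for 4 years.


Simple interest formula: I = P × r × t
I = $36,000.00 × 0.079 × 4
I = $11,376.00

I = P × r × t = $11,376.00


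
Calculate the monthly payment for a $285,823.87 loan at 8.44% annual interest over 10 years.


Loan payment formula: PMT = PV × r / (1 − (1 + r)^(−n))
Monthly rate r = 0.0844/12 ≈ 0.00703333, n = 120 months
Denominator: 1 − (1 + 0.0844/12)^(−120) = 0.568741
PMT = $285,823.87 × (0.0844/12) / 0.568741
PMT = $3,534.64 per month

PMT = PV × r / (1-(1+r)^(-n)) = $3,534.64/month


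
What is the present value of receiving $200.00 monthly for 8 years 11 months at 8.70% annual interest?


Present value of an ordinary annuity: PV = PMT × (1 − (1 + r)^(−n)) / r
Monthly rate r = 0.087/12 = 0.00725, n = 107
PV = $200.00 × (1 − (1 + 0.087/12)^(−107)) / (0.087/12)
PV = $200.00 × 74.2553745
PV = $14,851.07

PV = PMT × (1-(1+r)^(-n))/r = $14,851.07


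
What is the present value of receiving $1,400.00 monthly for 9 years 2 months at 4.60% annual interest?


Present value of an ordinary annuity: PV = PMT × (1 − (1 + r)^(−n)) / r
Monthly rate r = 0.046/12 ≈ 0.00383333, n = 110
PV = $1,400.00 × (1 − (1 + 0.046/12)^(−110)) / (0.046/12)
PV = $1,400.00 × 89.613482
PV = $125,458.87

PV = PMT × (1-(1+r)^(-n))/r = $125,458.87


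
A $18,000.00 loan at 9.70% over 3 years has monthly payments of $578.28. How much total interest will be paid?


Total paid over the life of the loan = PMT × n.
Total paid = $578.28 × 36 = $20,818.08
Total interest = total paid − principal = $20,818.08 − $18,000.00 = $2,818.08

Total interest = (PMT × n) - PV = $2,818.08


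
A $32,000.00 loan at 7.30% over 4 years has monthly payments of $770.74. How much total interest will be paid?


Total paid over the life of the loan = PMT × n.
Total paid = $770.74 × 48 = $36,995.52
Total interest = total paid − principal = $36,995.52 − $32,000.00 = $4,995.52

Total interest = (PMT × n) - PV = $4,995.52


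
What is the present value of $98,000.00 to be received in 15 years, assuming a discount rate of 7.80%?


Present value formula: PV = FV / (1 + r)^t
PV = $98,000.00 / (1 + 0.078)^15
PV = $98,000.00 / 3.0851864
PV = $31,764.69

PV = FV / (1 + r)^t = $31,764.69


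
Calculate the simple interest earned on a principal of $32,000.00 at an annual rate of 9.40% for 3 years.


Simple interest formula: I = P × r × t
I = $32,000.00 × 0.094 × 3
I = $9,024.00

I = P × r × t = $9,024.00


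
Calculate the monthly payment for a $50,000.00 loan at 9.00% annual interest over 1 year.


Loan payment formula: PMT = PV × r / (1 − (1 + r)^(−n))
Monthly rate r = 0.09/12 = 0.0075, n = 12 months
Denominator: 1 − (1 + 0.09/12)^(−12) = 0.085762
PMT = $50,000.00 × (0.09/12) / 0.085762
PMT = $4,372.57 per month

PMT = PV × r / (1-(1+r)^(-n)) = $4,372.57/month


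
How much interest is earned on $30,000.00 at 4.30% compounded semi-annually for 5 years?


Compound interest earned = final amount − principal.
A = P(1 + r/n)^(nt) = $30,000.00 × (1 + 0.043/2)^(2 × 5) = $37,111.20
Interest = A − P = $37,111.20 − $30,000.00 = $7,111.20

Interest = A - P = $7,111.20


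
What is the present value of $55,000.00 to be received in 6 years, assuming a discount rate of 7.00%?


Present value formula: PV = FV / (1 + r)^t
PV = $55,000.00 / (1 + 0.07)^6
PV = $55,000.00 / 1.5007304
PV = $36,648.82

PV = FV / (1 + r)^t = $36,648.82


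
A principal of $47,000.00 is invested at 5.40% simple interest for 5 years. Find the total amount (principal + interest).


Total amount formula: A = P(1 + rt) = P + P·r·t
Interest: I = P × r × t = $47,000.00 × 0.054 × 5 = $12,690.00
A = P + I = $47,000.00 + $12,690.00 = $59,690.00

A = P + I = P(1 + rt) = $59,690.00


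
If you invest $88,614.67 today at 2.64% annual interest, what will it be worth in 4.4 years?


Future value formula: FV = PV × (1 + r)^t
FV = $88,614.67 × (1 + 0.0264)^4.4
FV = $88,614.67 × 1.1214844
FV = $99,379.97

FV = PV × (1 + r)^t = $99,379.97


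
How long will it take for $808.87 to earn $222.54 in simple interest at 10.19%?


Rearrange the simple interest formula for t:
I = P × r × t  ⇒  t = I / (P × r)
t = $222.54 / ($808.87 × 0.1019)
t = 2.7

t = I/(P×r) = 2.7 years


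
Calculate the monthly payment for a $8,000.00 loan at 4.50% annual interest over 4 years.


Loan payment formula: PMT = PV × r / (1 − (1 + r)^(−n))
Monthly rate r = 0.045/12 = 0.00375, n = 48 months
Denominator: 1 − (1 + 0.045/12)^(−48) = 0.164449
PMT = $8,000.00 × (0.045/12) / 0.164449
PMT = $182.43 per month

PMT = PV × r / (1-(1+r)^(-n)) = $182.43/month


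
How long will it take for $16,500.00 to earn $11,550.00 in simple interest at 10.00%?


Rearrange the simple interest formula for t:
I = P × r × t  ⇒  t = I / (P × r)
t = $11,550.00 / ($16,500.00 × 0.1)
t = 7

t = I/(P×r) = 7 years


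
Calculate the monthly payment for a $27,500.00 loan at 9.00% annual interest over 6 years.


Loan payment formula: PMT = PV × r / (1 − (1 + r)^(−n))
Monthly rate r = 0.09/12 = 0.0075, n = 72 months
Denominator: 1 − (1 + 0.09/12)^(−72) = 0.416076
PMT = $27,500.00 × (0.09/12) / 0.416076
PMT = $495.70 per month

PMT = PV × r / (1-(1+r)^(-n)) = $495.70/month


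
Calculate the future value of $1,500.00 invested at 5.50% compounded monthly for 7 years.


Compound interest formula: A = P(1 + r/n)^(nt)
A = $1,500.00 × (1 + 0.055/12)^(12 × 7)
Growth factor: (1 + 0.055/12)^84 = 1.468322
A = $1,500.00 × 1.468322
A = $2,202.48

A = P(1 + r/n)^(nt) = $2,202.48


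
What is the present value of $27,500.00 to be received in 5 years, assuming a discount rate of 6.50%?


Present value formula: PV = FV / (1 + r)^t
PV = $27,500.00 / (1 + 0.065)^5
PV = $27,500.00 / 1.370087
PV = $20,071.72

PV = FV / (1 + r)^t = $20,071.72


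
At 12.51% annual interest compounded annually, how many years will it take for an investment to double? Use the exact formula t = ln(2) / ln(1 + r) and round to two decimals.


Doubling condition: (1 + r)^t = 2
Take ln of both sides: t × ln(1 + r) = ln(2)
t = ln(2) / ln(1 + r)
t = 0.693147 / 0.117872
t = 5.88

t = ln(2) / ln(1 + r) = 5.88 years


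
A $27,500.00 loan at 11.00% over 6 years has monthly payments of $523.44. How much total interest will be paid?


Total paid over the life of the loan = PMT × n.
Total paid = $523.44 × 72 = $37,687.68
Total interest = total paid − principal = $37,687.68 − $27,500.00 = $10,187.68

Total interest = (PMT × n) - PV = $10,187.68


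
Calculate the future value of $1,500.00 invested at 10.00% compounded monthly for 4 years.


Compound interest formula: A = P(1 + r/n)^(nt)
A = $1,500.00 × (1 + 0.1/12)^(12 × 4)
Growth factor: (1 + 0.1/12)^48 = 1.489354
A = $1,500.00 × 1.489354
A = $2,234.03

A = P(1 + r/n)^(nt) = $2,234.03


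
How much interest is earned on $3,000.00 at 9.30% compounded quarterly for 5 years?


Compound interest earned = final amount − principal.
A = P(1 + r/n)^(nt) = $3,000.00 × (1 + 0.093/4)^(4 × 5) = $4,750.69
Interest = A − P = $4,750.69 − $3,000.00 = $1,750.69

Interest = A - P = $1,750.69


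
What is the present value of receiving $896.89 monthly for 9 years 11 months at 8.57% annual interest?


Present value of an ordinary annuity: PV = PMT × (1 − (1 + r)^(−n)) / r
Monthly rate r = 0.0857/12 ≈ 0.00714167, n = 119
PV = $896.89 × (1 − (1 + 0.0857/12)^(−119)) / (0.0857/12)
PV = $896.89 × 79.985733
PV = $71,738.40

PV = PMT × (1-(1+r)^(-n))/r = $71,738.40


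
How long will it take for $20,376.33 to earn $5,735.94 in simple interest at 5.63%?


Rearrange the simple interest formula for t:
I = P × r × t  ⇒  t = I / (P × r)
t = $5,735.94 / ($20,376.33 × 0.0563)
t = 5

t = I/(P×r) = 5 years


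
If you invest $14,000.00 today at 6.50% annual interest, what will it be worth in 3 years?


Future value formula: FV = PV × (1 + r)^t
FV = $14,000.00 × (1 + 0.065)^3
FV = $14,000.00 × 1.2079496
FV = $16,911.29

FV = PV × (1 + r)^t = $16,911.29


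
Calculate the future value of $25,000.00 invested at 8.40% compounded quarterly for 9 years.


Compound interest formula: A = P(1 + r/n)^(nt)
A = $25,000.00 × (1 + 0.084/4)^(4 × 9)
Growth factor: (1 + 0.084/4)^36 = 2.1131324
A = $25,000.00 × 2.1131324
A = $52,828.31

A = P(1 + r/n)^(nt) = $52,828.31


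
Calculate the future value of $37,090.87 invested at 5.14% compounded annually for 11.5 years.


Compound interest formula: A = P(1 + r/n)^(nt)
A = $37,090.87 × (1 + 0.0514/1)^(1 × 11.5)
Growth factor: (1 + 0.0514/1)^11.5 = 1.779638
A = $37,090.87 × 1.779638
A = $66,008.32

A = P(1 + r/n)^(nt) = $66,008.32


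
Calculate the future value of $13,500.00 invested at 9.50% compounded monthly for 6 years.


Compound interest formula: A = P(1 + r/n)^(nt)
A = $13,500.00 × (1 + 0.095/12)^(12 × 6)
Growth factor: (1 + 0.095/12)^72 = 1.764303
A = $13,500.00 × 1.764303
A = $23,818.09

A = P(1 + r/n)^(nt) = $23,818.09


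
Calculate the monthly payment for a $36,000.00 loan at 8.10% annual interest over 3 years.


Loan payment formula: PMT = PV × r / (1 − (1 + r)^(−n))
Monthly rate r = 0.081/12 = 0.00675, n = 36 months
Denominator: 1 − (1 + 0.081/12)^(−36) = 0.215088
PMT = $36,000.00 × (0.081/12) / 0.215088
PMT = $1,129.77 per month

PMT = PV × r / (1-(1+r)^(-n)) = $1,129.77/month


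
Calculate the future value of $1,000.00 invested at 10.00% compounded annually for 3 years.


Compound interest formula: A = P(1 + r/n)^(nt)
A = $1,000.00 × (1 + 0.1/1)^(1 × 3)
Growth factor: (1 + 0.1/1)^3 = 1.331000
A = $1,000.00 × 1.331000
A = $1,331.00

A = P(1 + r/n)^(nt) = $1,331.00


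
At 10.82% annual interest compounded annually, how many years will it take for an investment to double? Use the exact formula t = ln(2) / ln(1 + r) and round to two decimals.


Doubling condition: (1 + r)^t = 2
Take ln of both sides: t × ln(1 + r) = ln(2)
t = ln(2) / ln(1 + r)
t = 0.693147 / 0.102737
t = 6.75

t = ln(2) / ln(1 + r) = 6.75 years


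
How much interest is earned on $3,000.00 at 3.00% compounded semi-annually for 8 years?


Compound interest earned = final amount − principal.
A = P(1 + r/n)^(nt) = $3,000.00 × (1 + 0.03/2)^(2 × 8) = $3,806.96
Interest = A − P = $3,806.96 − $3,000.00 = $806.96

Interest = A - P = $806.96


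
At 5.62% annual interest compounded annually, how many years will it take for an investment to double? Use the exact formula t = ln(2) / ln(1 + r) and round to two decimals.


Doubling condition: (1 + r)^t = 2
Take ln of both sides: t × ln(1 + r) = ln(2)
t = ln(2) / ln(1 + r)
t = 0.693147 / 0.054678
t = 12.68

t = ln(2) / ln(1 + r) = 12.68 years


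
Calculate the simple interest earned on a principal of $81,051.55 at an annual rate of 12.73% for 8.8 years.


Simple interest formula: I = P × r × t
I = $81,051.55 × 0.1273 × 8.8
I = $90,797.19

I = P × r × t = $90,797.19


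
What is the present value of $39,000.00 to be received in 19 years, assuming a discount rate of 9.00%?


Present value formula: PV = FV / (1 + r)^t
PV = $39,000.00 / (1 + 0.09)^19
PV = $39,000.00 / 5.141661
PV = $7,585.10

PV = FV / (1 + r)^t = $7,585.10


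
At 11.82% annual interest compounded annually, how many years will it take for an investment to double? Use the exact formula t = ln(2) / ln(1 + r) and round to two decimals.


Doubling condition: (1 + r)^t = 2
Take ln of both sides: t × ln(1 + r) = ln(2)
t = ln(2) / ln(1 + r)
t = 0.693147 / 0.111720
t = 6.20

t = ln(2) / ln(1 + r) = 6.20 years


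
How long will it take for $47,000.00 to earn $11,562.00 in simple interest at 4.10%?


Rearrange the simple interest formula for t:
I = P × r × t  ⇒  t = I / (P × r)
t = $11,562.00 / ($47,000.00 × 0.041)
t = 6

t = I/(P×r) = 6 years


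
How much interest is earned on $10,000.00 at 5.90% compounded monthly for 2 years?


Compound interest earned = final amount − principal.
A = P(1 + r/n)^(nt) = $10,000.00 × (1 + 0.059/12)^(12 × 2) = $11,249.19
Interest = A − P = $11,249.19 − $10,000.00 = $1,249.19

Interest = A - P = $1,249.19


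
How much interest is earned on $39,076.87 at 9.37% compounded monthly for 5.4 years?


Compound interest earned = final amount − principal.
A = P(1 + r/n)^(nt) = $39,076.87 × (1 + 0.0937/12)^(12 × 5.4) = $64,686.05
Interest = A − P = $64,686.05 − $39,076.87 = $25,609.18

Interest = A - P = $25,609.18


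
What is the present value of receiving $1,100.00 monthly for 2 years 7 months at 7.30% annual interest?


Present value of an ordinary annuity: PV = PMT × (1 − (1 + r)^(−n)) / r
Monthly rate r = 0.073/12 ≈ 0.00608333, n = 31
PV = $1,100.00 × (1 − (1 + 0.073/12)^(−31)) / (0.073/12)
PV = $1,100.00 × 28.174565
PV = $30,992.02

PV = PMT × (1-(1+r)^(-n))/r = $30,992.02


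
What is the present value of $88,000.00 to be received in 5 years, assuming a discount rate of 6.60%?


Present value formula: PV = FV / (1 + r)^t
PV = $88,000.00 / (1 + 0.066)^5
PV = $88,000.00 / 1.3765311
PV = $63,928.81

PV = FV / (1 + r)^t = $63,928.81


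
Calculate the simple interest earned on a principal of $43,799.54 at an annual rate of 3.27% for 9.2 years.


Simple interest formula: I = P × r × t
I = $43,799.54 × 0.0327 × 9.2
I = $13,176.65

I = P × r × t = $13,176.65


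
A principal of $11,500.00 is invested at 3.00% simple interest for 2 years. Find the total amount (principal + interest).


Total amount formula: A = P(1 + rt) = P + P·r·t
Interest: I = P × r × t = $11,500.00 × 0.03 × 2 = $690.00
A = P + I = $11,500.00 + $690.00 = $12,190.00

A = P + I = P(1 + rt) = $12,190.00


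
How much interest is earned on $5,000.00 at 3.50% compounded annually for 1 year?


Compound interest earned = final amount − principal.
A = P(1 + r/n)^(nt) = $5,000.00 × (1 + 0.035/1)^(1 × 1) = $5,175.00
Interest = A − P = $5,175.00 − $5,000.00 = $175.00

Interest = A - P = $175.00


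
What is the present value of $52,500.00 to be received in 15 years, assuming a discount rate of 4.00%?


Present value formula: PV = FV / (1 + r)^t
PV = $52,500.00 / (1 + 0.04)^15
PV = $52,500.00 / 1.8009435
PV = $29,151.39

PV = FV / (1 + r)^t = $29,151.39


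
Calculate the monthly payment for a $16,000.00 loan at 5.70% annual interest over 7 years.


Loan payment formula: PMT = PV × r / (1 − (1 + r)^(−n))
Monthly rate r = 0.057/12 = 0.00475, n = 84 months
Denominator: 1 − (1 + 0.057/12)^(−84) = 0.328375
PMT = $16,000.00 × (0.057/12) / 0.328375
PMT = $231.44 per month

PMT = PV × r / (1-(1+r)^(-n)) = $231.44/month


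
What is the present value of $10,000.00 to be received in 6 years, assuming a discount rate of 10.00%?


Present value formula: PV = FV / (1 + r)^t
PV = $10,000.00 / (1 + 0.1)^6
PV = $10,000.00 / 1.771561
PV = $5,644.74

PV = FV / (1 + r)^t = $5,644.74


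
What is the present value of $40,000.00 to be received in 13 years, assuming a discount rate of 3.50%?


Present value formula: PV = FV / (1 + r)^t
PV = $40,000.00 / (1 + 0.035)^13
PV = $40,000.00 / 1.563956
PV = $25,576.17

PV = FV / (1 + r)^t = $25,576.17


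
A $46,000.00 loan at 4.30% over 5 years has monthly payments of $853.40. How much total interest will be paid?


Total paid over the life of the loan = PMT × n.
Total paid = $853.40 × 60 = $51,204.00
Total interest = total paid − principal = $51,204.00 − $46,000.00 = $5,204.00

Total interest = (PMT × n) - PV = $5,204.00


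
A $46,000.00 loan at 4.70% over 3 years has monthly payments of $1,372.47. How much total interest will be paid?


Total paid over the life of the loan = PMT × n.
Total paid = $1,372.47 × 36 = $49,408.92
Total interest = total paid − principal = $49,408.92 − $46,000.00 = $3,408.92

Total interest = (PMT × n) - PV = $3,408.92


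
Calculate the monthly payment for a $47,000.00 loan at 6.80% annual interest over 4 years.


Loan payment formula: PMT = PV × r / (1 − (1 + r)^(−n))
Monthly rate r = 0.068/12 ≈ 0.00566667, n = 48 months
Denominator: 1 − (1 + 0.068/12)^(−48) = 0.237561
PMT = $47,000.00 × (0.068/12) / 0.237561
PMT = $1,121.12 per month

PMT = PV × r / (1-(1+r)^(-n)) = $1,121.12/month


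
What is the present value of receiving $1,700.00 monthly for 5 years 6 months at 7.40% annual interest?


Present value of an ordinary annuity: PV = PMT × (1 − (1 + r)^(−n)) / r
Monthly rate r = 0.074/12 ≈ 0.00616667, n = 66
PV = $1,700.00 × (1 − (1 + 0.074/12)^(−66)) / (0.074/12)
PV = $1,700.00 × 54.084872
PV = $91,944.28

PV = PMT × (1-(1+r)^(-n))/r = $91,944.28


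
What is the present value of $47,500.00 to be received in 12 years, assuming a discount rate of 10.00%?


Present value formula: PV = FV / (1 + r)^t
PV = $47,500.00 / (1 + 0.1)^12
PV = $47,500.00 / 3.1384284
PV = $15,134.96

PV = FV / (1 + r)^t = $15,134.96


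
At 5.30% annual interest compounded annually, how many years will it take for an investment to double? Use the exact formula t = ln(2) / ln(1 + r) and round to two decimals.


Doubling condition: (1 + r)^t = 2
Take ln of both sides: t × ln(1 + r) = ln(2)
t = ln(2) / ln(1 + r)
t = 0.693147 / 0.051643
t = 13.42

t = ln(2) / ln(1 + r) = 13.42 years


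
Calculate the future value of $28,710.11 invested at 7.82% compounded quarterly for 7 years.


Compound interest formula: A = P(1 + r/n)^(nt)
A = $28,710.11 × (1 + 0.0782/4)^(4 × 7)
Growth factor: (1 + 0.0782/4)^28 = 1.719645
A = $28,710.11 × 1.719645
A = $49,371.20

A = P(1 + r/n)^(nt) = $49,371.20


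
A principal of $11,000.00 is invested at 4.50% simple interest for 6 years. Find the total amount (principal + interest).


Total amount formula: A = P(1 + rt) = P + P·r·t
Interest: I = P × r × t = $11,000.00 × 0.045 × 6 = $2,970.00
A = P + I = $11,000.00 + $2,970.00 = $13,970.00

A = P + I = P(1 + rt) = $13,970.00


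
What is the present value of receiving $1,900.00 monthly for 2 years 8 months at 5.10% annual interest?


Present value of an ordinary annuity: PV = PMT × (1 − (1 + r)^(−n)) / r
Monthly rate r = 0.051/12 = 0.00425, n = 32
PV = $1,900.00 × (1 − (1 + 0.051/12)^(−32)) / (0.051/12)
PV = $1,900.00 × 29.860186
PV = $56,734.35

PV = PMT × (1-(1+r)^(-n))/r = $56,734.35


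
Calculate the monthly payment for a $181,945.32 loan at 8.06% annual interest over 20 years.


Loan payment formula: PMT = PV × r / (1 − (1 + r)^(−n))
Monthly rate r = 0.0806/12 ≈ 0.00671667, n = 240 months
Denominator: 1 − (1 + 0.0806/12)^(−240) = 0.799434
PMT = $181,945.32 × (0.0806/12) / 0.799434
PMT = $1,528.66 per month

PMT = PV × r / (1-(1+r)^(-n)) = $1,528.66/month


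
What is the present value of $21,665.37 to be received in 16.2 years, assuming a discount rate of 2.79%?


Present value formula: PV = FV / (1 + r)^t
PV = $21,665.37 / (1 + 0.0279)^16.2
PV = $21,665.37 / 1.5617231
PV = $13,872.73

PV = FV / (1 + r)^t = $13,872.73


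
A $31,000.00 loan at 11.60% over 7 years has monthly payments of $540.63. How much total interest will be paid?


Total paid over the life of the loan = PMT × n.
Total paid = $540.63 × 84 = $45,412.92
Total interest = total paid − principal = $45,412.92 − $31,000.00 = $14,412.92

Total interest = (PMT × n) - PV = $14,412.92
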